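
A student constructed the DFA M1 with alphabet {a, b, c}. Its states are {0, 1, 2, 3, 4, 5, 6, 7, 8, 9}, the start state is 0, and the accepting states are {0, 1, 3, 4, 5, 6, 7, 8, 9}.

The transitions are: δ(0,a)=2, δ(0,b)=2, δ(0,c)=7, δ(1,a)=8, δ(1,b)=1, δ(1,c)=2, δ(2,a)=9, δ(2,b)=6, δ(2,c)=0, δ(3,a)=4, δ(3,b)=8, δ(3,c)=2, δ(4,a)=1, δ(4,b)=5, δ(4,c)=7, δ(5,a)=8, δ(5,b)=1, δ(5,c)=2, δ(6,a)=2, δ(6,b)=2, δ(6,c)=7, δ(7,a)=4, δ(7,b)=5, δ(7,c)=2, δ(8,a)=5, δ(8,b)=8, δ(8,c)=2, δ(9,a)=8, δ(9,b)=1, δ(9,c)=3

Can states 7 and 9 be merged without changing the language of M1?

P0 = {0,1,3,4,5,6,7,8,9} | {2}.
On input a, block {0,1,3,4,5,6,7,8,9} splits into {1,3,4,5,7,8,9} and {0,6}.
On input c, block {1,3,4,5,7,8,9} splits into {1,3,5,7,8} and {4,9}.
Refine {1,3,5,7,8} on symbol a: members go to different blocks, giving {1,5,8} and {3,7}.
No further refinement is possible. Final partition (5 blocks): {1,5,8} | {2} | {0,6} | {4,9} | {3,7}.
7 and 9 end up in different blocks, so they are distinguishable. For instance, the string 'c' is accepted from only 9.

No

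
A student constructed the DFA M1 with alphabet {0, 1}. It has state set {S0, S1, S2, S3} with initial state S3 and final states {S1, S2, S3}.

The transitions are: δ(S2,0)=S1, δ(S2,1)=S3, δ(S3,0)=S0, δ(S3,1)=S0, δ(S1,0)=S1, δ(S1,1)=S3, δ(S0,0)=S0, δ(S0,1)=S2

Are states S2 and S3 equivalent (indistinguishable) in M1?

No

Initial partition by acceptance: {S1,S2,S3} | {S0}.
Refine {S1,S2,S3} on symbol 0: members go to different blocks, giving {S1,S2} and {S3}.
No further refinement is possible. Final partition (3 blocks): {S1,S2} | {S0} | {S3}.
S2 and S3 end up in different blocks, so they are distinguishable. For instance, the string '0' is accepted from only S2.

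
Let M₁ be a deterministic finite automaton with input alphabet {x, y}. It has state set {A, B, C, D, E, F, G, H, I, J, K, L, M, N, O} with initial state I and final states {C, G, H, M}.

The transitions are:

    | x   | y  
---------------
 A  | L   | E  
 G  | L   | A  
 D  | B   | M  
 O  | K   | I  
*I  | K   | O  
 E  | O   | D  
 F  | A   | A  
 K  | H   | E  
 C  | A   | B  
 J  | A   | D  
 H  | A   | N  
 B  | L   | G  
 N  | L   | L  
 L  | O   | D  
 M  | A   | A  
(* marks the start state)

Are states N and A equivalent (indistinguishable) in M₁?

First remove the unreachable states {C,F,J}; 12 states remain.
Initial partition by acceptance: {G,H,M} | {A,B,D,E,I,K,L,N,O}.
On input x, block {A,B,D,E,I,K,L,N,O} splits into {A,B,D,E,I,L,N,O} and {K}.
On input x, block {A,B,D,E,I,L,N,O} splits into {A,B,D,E,L,N} and {I,O}.
Refine {A,B,D,E,L,N} on symbol x: members go to different blocks, giving {A,B,D,N} and {E,L}.
Split {G,H,M} by δ(·,x) → {H,M} and {G}.
On input x, block {A,B,D,N} splits into {A,B,N} and {D}.
Split {A,B,N} by δ(·,y) → {A,N} and {B}.
No further refinement is possible. Final partition (8 blocks): {H,M} | {A,N} | {K} | {I,O} | {E,L} | {G} | {D} | {B}.
N and A lie in the same block of the stable partition, so they are equivalent — no string distinguishes them.

Yes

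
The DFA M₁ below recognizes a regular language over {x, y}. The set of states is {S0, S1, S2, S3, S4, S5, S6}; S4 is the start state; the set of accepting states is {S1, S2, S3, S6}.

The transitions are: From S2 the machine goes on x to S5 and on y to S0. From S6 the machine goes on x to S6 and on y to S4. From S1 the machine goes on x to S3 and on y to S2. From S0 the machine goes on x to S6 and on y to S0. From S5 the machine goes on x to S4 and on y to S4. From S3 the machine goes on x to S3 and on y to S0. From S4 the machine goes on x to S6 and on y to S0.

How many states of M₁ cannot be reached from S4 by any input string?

BFS from S4 reaches {S0, S4, S6}; the 4 state(s) S1, S2, S3, S5 are never visited.

4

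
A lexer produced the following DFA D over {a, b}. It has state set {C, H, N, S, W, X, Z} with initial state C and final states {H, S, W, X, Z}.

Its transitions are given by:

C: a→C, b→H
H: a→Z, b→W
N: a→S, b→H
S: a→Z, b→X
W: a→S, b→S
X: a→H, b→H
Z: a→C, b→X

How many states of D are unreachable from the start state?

1

BFS from C reaches {C, H, S, W, X, Z}; the 1 state(s) N are never visited.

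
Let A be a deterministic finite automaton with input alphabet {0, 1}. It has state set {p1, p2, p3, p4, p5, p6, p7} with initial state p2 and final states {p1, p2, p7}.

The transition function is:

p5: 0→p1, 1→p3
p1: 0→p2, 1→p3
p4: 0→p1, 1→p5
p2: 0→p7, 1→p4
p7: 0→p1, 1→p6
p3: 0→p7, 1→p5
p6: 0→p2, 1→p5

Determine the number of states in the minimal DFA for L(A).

Every state is reachable, so we keep all 7.
P0 = {p1,p2,p7} | {p3,p4,p5,p6}.
No further refinement is possible. Final partition (2 blocks): {p1,p2,p7} | {p3,p4,p5,p6}.

2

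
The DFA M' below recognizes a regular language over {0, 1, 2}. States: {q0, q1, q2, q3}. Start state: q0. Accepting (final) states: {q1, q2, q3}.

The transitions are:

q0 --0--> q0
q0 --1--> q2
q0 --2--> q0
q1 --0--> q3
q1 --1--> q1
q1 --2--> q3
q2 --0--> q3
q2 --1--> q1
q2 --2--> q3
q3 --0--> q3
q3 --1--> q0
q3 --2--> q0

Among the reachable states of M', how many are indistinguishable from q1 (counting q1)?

2

All states are reachable from the start state.
Initial partition by acceptance: {q1,q2,q3} | {q0}.
On input 1, block {q1,q2,q3} splits into {q1,q2} and {q3}.
Stable partition: {q1,q2} | {q0} | {q3} — 3 equivalence classes.
State q1 belongs to the block {q1,q2}, which has 2 states.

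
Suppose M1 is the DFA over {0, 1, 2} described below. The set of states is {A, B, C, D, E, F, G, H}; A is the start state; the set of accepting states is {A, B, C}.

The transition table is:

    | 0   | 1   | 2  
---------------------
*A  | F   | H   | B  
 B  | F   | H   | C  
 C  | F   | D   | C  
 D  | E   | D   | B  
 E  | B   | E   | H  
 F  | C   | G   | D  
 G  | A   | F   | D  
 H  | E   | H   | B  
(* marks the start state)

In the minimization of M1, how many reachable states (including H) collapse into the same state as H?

Start with accepting vs non-accepting: {A,B,C} | {D,E,F,G,H}.
Refine {D,E,F,G,H} on symbol 0: members go to different blocks, giving {E,F,G} and {D,H}.
Stable partition: {A,B,C} | {E,F,G} | {D,H} — 3 equivalence classes.
State H belongs to the block {D,H}, which has 2 states.

2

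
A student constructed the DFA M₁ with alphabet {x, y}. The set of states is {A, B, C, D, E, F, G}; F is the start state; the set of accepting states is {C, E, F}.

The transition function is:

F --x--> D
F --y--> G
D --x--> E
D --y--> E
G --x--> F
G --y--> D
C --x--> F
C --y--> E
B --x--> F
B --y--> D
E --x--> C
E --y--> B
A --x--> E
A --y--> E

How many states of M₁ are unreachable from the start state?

No path from F leads to A; the other 6 states are all reachable.

1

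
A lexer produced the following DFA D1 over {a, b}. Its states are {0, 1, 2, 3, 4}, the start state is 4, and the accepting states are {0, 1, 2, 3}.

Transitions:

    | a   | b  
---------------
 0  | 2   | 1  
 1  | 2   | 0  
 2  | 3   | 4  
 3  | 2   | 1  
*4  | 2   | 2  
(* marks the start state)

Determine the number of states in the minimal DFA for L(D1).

3

Every state is reachable, so we keep all 5.
P0 = {0,1,2,3} | {4}.
On input b, block {0,1,2,3} splits into {0,1,3} and {2}.
The partition is now stable with 3 blocks: {0,1,3} | {4} | {2}.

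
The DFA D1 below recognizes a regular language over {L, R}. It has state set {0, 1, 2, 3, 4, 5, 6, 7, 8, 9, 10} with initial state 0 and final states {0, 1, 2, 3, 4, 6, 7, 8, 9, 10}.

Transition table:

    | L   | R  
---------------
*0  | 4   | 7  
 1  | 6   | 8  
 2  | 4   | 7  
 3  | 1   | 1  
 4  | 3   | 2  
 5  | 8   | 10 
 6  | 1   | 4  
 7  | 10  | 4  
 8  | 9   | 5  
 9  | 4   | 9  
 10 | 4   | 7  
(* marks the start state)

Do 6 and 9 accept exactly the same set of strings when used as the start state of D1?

No

P0 = {0,1,2,3,4,6,7,8,9,10} | {5}.
Split {0,1,2,3,4,6,7,8,9,10} by δ(·,R) → {0,1,2,3,4,6,7,9,10} and {8}.
Refine {0,1,2,3,4,6,7,9,10} on symbol R: members go to different blocks, giving {0,2,3,4,6,7,9,10} and {1}.
Refine {0,2,3,4,6,7,9,10} on symbol L: members go to different blocks, giving {0,2,4,7,9,10} and {3,6}.
Split {0,2,4,7,9,10} by δ(·,L) → {0,2,7,9,10} and {4}.
On input L, block {0,2,7,9,10} splits into {0,2,9,10} and {7}.
Split {0,2,9,10} by δ(·,R) → {0,2,10} and {9}.
On input R, block {3,6} splits into {3} and {6}.
No further refinement is possible. Final partition (9 blocks): {0,2,10} | {5} | {8} | {1} | {3} | {4} | {7} | {9} | {6}.
6 and 9 end up in different blocks, so they are distinguishable. For instance, the string 'LRR' is accepted from only 9.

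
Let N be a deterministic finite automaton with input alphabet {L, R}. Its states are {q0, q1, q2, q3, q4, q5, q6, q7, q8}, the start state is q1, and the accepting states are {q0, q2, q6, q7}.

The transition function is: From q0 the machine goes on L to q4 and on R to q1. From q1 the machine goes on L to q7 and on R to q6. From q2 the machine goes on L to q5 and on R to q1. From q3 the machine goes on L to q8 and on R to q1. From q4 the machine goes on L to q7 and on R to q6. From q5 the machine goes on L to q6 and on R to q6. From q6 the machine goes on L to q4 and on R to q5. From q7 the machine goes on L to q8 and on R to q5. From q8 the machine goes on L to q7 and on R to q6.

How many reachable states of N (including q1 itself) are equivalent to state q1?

First remove the unreachable states {q0,q2,q3}; 6 states remain.
Start with accepting vs non-accepting: {q6,q7} | {q1,q4,q5,q8}.
The partition is now stable with 2 blocks: {q6,q7} | {q1,q4,q5,q8}.
The equivalence class containing q1 is {q1,q4,q5,q8}, of size 4.

4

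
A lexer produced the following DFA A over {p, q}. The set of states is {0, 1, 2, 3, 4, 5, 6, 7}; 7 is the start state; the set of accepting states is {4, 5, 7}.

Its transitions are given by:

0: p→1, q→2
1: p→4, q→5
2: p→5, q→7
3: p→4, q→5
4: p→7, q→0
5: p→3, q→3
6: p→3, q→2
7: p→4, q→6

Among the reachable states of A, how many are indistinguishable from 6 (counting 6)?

2

P0 = {4,5,7} | {0,1,2,3,6}.
Refine {4,5,7} on symbol p: members go to different blocks, giving {4,7} and {5}.
On input p, block {0,1,2,3,6} splits into {0,6} and {1,3} and {2}.
The partition is now stable with 5 blocks: {4,7} | {0,6} | {5} | {1,3} | {2}.
The equivalence class containing 6 is {0,6}, of size 2.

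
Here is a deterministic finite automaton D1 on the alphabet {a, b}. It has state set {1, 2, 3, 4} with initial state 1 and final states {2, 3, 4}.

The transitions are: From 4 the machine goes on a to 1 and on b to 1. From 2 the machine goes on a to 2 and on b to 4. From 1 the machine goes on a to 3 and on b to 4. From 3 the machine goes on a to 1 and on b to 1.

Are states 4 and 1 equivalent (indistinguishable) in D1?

Reachable states from the start: {1,3,4}. Unreachable: {2} — drop them.
Initial partition by acceptance: {3,4} | {1}.
Stable partition: {3,4} | {1} — 2 equivalence classes.
4 and 1 end up in different blocks, so they are distinguishable. For instance, the string 'ε' is accepted from only 4.

No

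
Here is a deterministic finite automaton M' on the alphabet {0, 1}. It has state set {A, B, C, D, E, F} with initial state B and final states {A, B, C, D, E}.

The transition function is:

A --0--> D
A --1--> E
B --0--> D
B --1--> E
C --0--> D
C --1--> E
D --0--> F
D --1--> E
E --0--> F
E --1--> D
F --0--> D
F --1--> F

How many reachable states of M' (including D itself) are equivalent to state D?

States {A,C} cannot be reached from the start state, so discard them.
Initial partition by acceptance: {B,D,E} | {F}.
Split {B,D,E} by δ(·,0) → {D,E} and {B}.
Stable partition: {D,E} | {F} | {B} — 3 equivalence classes.
State D belongs to the block {D,E}, which has 2 states.

2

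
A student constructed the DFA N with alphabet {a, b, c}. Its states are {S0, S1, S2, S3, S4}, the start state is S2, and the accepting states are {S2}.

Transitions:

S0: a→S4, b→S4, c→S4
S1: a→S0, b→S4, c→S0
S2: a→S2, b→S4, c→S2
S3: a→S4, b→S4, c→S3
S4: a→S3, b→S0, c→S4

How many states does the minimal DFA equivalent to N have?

Reachable states from the start: {S0,S2,S3,S4}. Unreachable: {S1} — drop them.
Initial partition by acceptance: {S2} | {S0,S3,S4}.
The partition is now stable with 2 blocks: {S2} | {S0,S3,S4}.

2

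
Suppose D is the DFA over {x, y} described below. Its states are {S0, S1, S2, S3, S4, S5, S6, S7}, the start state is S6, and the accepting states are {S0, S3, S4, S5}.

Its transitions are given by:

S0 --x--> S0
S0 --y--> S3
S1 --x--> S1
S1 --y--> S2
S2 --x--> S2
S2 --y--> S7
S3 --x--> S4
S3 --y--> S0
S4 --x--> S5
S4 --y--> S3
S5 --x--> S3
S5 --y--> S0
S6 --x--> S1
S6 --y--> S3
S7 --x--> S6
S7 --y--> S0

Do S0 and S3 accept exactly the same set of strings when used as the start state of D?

Initial partition by acceptance: {S0,S3,S4,S5} | {S1,S2,S6,S7}.
Refine {S1,S2,S6,S7} on symbol y: members go to different blocks, giving {S1,S2} and {S6,S7}.
Refine {S1,S2} on symbol y: members go to different blocks, giving {S1} and {S2}.
Split {S6,S7} by δ(·,x) → {S6} and {S7}.
No further refinement is possible. Final partition (5 blocks): {S0,S3,S4,S5} | {S1} | {S6} | {S2} | {S7}.
S0 and S3 lie in the same block of the stable partition, so they are equivalent — no string distinguishes them.

Yes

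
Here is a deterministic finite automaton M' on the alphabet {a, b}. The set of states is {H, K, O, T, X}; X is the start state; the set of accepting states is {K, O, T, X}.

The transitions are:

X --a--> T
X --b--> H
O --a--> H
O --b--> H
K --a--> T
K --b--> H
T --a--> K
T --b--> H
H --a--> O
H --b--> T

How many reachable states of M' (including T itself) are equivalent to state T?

All states are reachable from the start state.
Initial partition by acceptance: {K,O,T,X} | {H}.
Split {K,O,T,X} by δ(·,a) → {K,T,X} and {O}.
The partition is now stable with 3 blocks: {K,T,X} | {H} | {O}.
The equivalence class containing T is {K,T,X}, of size 3.

3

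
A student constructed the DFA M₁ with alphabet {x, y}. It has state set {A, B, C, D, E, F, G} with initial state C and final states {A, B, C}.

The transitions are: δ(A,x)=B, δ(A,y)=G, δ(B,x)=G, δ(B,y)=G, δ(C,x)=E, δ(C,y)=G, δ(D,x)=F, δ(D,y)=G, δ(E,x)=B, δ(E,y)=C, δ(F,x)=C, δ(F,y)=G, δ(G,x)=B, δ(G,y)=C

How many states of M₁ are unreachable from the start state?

3

BFS from C reaches {B, C, E, G}; the 3 state(s) A, D, F are never visited.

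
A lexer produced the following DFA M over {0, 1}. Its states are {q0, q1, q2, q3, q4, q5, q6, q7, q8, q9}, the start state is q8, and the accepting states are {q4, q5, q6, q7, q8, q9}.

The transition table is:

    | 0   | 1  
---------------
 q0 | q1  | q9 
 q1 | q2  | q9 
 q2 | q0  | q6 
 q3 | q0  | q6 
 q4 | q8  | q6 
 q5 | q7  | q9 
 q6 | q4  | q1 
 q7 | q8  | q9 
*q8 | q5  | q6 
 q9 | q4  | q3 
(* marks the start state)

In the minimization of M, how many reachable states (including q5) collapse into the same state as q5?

4

All states are reachable from the start state.
P0 = {q4,q5,q6,q7,q8,q9} | {q0,q1,q2,q3}.
Refine {q4,q5,q6,q7,q8,q9} on symbol 1: members go to different blocks, giving {q4,q5,q7,q8} and {q6,q9}.
Stable partition: {q4,q5,q7,q8} | {q0,q1,q2,q3} | {q6,q9} — 3 equivalence classes.
State q5 belongs to the block {q4,q5,q7,q8}, which has 4 states.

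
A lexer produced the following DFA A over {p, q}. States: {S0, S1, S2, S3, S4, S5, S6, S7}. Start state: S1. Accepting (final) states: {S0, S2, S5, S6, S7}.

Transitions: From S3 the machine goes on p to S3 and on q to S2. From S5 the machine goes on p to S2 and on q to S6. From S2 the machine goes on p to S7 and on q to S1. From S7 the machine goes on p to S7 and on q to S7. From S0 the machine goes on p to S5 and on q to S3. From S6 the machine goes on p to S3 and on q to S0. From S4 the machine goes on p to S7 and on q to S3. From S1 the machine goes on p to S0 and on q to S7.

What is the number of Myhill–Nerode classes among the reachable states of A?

7

Reachable states from the start: {S0,S1,S2,S3,S5,S6,S7}. Unreachable: {S4} — drop them.
P0 = {S0,S2,S5,S6,S7} | {S1,S3}.
On input p, block {S0,S2,S5,S6,S7} splits into {S0,S2,S5,S7} and {S6}.
Split {S0,S2,S5,S7} by δ(·,q) → {S0,S2} and {S5} and {S7}.
Refine {S0,S2} on symbol p: members go to different blocks, giving {S0} and {S2}.
Refine {S1,S3} on symbol p: members go to different blocks, giving {S1} and {S3}.
Stable partition: {S0} | {S1} | {S6} | {S5} | {S7} | {S2} | {S3} — 7 equivalence classes.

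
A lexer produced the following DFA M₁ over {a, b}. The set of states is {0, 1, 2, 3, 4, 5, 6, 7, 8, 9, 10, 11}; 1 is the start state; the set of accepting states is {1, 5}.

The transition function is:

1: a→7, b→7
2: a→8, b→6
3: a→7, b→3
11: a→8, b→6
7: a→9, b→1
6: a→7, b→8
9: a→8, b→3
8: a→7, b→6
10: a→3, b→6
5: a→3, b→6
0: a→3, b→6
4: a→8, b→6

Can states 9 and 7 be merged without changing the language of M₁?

Reachable states from the start: {1,3,6,7,8,9}. Unreachable: {0,2,4,5,10,11} — drop them.
Start with accepting vs non-accepting: {1} | {3,6,7,8,9}.
Split {3,6,7,8,9} by δ(·,b) → {3,6,8,9} and {7}.
On input a, block {3,6,8,9} splits into {3,6,8} and {9}.
Stable partition: {1} | {3,6,8} | {7} | {9} — 4 equivalence classes.
9 and 7 end up in different blocks, so they are distinguishable. For instance, the string 'b' is accepted from only 7.

No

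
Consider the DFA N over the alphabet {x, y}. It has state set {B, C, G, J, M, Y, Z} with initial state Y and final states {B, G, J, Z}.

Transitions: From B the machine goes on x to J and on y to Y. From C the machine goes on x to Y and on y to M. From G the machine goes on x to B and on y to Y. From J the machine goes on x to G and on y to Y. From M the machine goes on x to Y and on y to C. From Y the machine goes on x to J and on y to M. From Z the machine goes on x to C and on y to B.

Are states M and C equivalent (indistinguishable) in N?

Yes

First remove the unreachable states {Z}; 6 states remain.
Initial partition by acceptance: {B,G,J} | {C,M,Y}.
Refine {C,M,Y} on symbol x: members go to different blocks, giving {C,M} and {Y}.
Stable partition: {B,G,J} | {C,M} | {Y} — 3 equivalence classes.
M and C lie in the same block of the stable partition, so they are equivalent — no string distinguishes them.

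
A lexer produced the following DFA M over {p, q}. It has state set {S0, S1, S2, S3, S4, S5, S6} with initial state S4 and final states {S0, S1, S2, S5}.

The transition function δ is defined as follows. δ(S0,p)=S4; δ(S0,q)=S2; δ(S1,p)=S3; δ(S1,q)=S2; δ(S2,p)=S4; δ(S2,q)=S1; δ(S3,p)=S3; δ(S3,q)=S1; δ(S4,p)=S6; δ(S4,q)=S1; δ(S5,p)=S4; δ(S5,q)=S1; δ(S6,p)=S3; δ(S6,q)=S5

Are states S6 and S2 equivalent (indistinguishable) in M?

No

First remove the unreachable states {S0}; 6 states remain.
Start with accepting vs non-accepting: {S1,S2,S5} | {S3,S4,S6}.
The partition is now stable with 2 blocks: {S1,S2,S5} | {S3,S4,S6}.
S6 and S2 end up in different blocks, so they are distinguishable. For instance, the string 'ε' is accepted from only S2.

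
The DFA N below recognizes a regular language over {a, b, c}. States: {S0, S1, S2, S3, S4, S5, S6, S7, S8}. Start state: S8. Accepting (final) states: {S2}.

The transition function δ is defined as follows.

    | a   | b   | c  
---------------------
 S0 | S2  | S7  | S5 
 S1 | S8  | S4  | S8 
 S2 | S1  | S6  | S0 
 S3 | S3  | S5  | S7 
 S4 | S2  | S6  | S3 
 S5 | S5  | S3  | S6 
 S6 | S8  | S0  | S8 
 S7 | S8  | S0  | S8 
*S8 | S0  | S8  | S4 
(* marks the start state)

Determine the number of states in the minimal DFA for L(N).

P0 = {S2} | {S0,S1,S3,S4,S5,S6,S7,S8}.
Refine {S0,S1,S3,S4,S5,S6,S7,S8} on symbol a: members go to different blocks, giving {S1,S3,S5,S6,S7,S8} and {S0,S4}.
Split {S1,S3,S5,S6,S7,S8} by δ(·,a) → {S1,S3,S5,S6,S7} and {S8}.
Refine {S1,S3,S5,S6,S7} on symbol a: members go to different blocks, giving {S1,S6,S7} and {S3,S5}.
The partition is now stable with 5 blocks: {S2} | {S1,S6,S7} | {S0,S4} | {S8} | {S3,S5}.

5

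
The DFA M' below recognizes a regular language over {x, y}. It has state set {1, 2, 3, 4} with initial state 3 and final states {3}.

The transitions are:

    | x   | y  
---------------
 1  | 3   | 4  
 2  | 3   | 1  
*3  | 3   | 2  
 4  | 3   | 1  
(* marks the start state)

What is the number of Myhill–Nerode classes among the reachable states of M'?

P0 = {3} | {1,2,4}.
No further refinement is possible. Final partition (2 blocks): {3} | {1,2,4}.

2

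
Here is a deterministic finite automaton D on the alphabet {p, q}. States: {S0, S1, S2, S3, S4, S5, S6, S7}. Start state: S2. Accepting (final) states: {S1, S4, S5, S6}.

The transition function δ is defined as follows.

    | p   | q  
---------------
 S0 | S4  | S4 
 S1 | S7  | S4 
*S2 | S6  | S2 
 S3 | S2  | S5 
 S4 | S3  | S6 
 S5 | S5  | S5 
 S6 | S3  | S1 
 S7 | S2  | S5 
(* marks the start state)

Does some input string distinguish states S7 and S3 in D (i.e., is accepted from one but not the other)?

No

Reachable states from the start: {S1,S2,S3,S4,S5,S6,S7}. Unreachable: {S0} — drop them.
Initial partition by acceptance: {S1,S4,S5,S6} | {S2,S3,S7}.
Split {S1,S4,S5,S6} by δ(·,p) → {S1,S4,S6} and {S5}.
Split {S2,S3,S7} by δ(·,p) → {S3,S7} and {S2}.
The partition is now stable with 4 blocks: {S1,S4,S6} | {S3,S7} | {S5} | {S2}.
S7 and S3 lie in the same block of the stable partition, so they are equivalent — no string distinguishes them.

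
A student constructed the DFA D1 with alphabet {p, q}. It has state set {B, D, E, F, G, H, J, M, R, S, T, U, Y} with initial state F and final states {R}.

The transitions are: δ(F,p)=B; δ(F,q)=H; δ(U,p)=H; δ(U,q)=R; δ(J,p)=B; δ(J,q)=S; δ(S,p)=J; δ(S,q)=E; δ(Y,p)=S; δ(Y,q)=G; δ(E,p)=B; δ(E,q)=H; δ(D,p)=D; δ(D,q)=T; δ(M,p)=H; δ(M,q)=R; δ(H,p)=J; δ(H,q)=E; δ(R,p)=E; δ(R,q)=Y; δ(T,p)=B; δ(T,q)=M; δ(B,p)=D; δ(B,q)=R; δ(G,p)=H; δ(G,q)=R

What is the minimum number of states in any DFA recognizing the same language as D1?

Reachable states from the start: {B,D,E,F,G,H,J,M,R,S,T,Y}. Unreachable: {U} — drop them.
P0 = {R} | {B,D,E,F,G,H,J,M,S,T,Y}.
On input q, block {B,D,E,F,G,H,J,M,S,T,Y} splits into {D,E,F,H,J,S,T,Y} and {B,G,M}.
On input p, block {D,E,F,H,J,S,T,Y} splits into {D,H,S,Y} and {E,F,J,T}.
Split {D,H,S,Y} by δ(·,p) → {D,Y} and {H,S}.
Refine {D,Y} on symbol p: members go to different blocks, giving {D} and {Y}.
Refine {B,G,M} on symbol p: members go to different blocks, giving {G,M} and {B}.
Split {E,F,J,T} by δ(·,q) → {E,F,J} and {T}.
The partition is now stable with 8 blocks: {R} | {D} | {G,M} | {E,F,J} | {H,S} | {Y} | {B} | {T}.

8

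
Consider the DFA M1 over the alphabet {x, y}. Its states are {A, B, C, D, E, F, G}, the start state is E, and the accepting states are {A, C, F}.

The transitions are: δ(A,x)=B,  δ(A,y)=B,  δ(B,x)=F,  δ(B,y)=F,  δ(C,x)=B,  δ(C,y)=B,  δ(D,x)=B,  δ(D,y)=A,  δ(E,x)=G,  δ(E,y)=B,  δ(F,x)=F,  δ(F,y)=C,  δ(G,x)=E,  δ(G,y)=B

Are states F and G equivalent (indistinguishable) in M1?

States {A,D} cannot be reached from the start state, so discard them.
Initial partition by acceptance: {C,F} | {B,E,G}.
On input x, block {C,F} splits into {C} and {F}.
On input x, block {B,E,G} splits into {E,G} and {B}.
The partition is now stable with 4 blocks: {C} | {E,G} | {F} | {B}.
F and G end up in different blocks, so they are distinguishable. For instance, the string 'ε' is accepted from only F.

No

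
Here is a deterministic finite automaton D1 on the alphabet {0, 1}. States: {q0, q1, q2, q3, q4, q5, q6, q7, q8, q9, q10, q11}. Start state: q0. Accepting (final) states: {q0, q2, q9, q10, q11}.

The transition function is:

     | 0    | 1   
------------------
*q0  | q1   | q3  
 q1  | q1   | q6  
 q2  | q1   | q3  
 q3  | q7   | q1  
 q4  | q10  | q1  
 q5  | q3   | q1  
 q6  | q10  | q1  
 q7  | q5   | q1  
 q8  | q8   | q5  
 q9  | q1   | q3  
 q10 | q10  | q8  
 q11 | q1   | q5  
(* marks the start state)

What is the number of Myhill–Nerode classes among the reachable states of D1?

6

States {q2,q4,q9,q11} cannot be reached from the start state, so discard them.
Initial partition by acceptance: {q0,q10} | {q1,q3,q5,q6,q7,q8}.
On input 0, block {q0,q10} splits into {q0} and {q10}.
On input 0, block {q1,q3,q5,q6,q7,q8} splits into {q1,q3,q5,q7,q8} and {q6}.
On input 1, block {q1,q3,q5,q7,q8} splits into {q3,q5,q7,q8} and {q1}.
Refine {q3,q5,q7,q8} on symbol 1: members go to different blocks, giving {q3,q5,q7} and {q8}.
No further refinement is possible. Final partition (6 blocks): {q0} | {q3,q5,q7} | {q10} | {q6} | {q1} | {q8}.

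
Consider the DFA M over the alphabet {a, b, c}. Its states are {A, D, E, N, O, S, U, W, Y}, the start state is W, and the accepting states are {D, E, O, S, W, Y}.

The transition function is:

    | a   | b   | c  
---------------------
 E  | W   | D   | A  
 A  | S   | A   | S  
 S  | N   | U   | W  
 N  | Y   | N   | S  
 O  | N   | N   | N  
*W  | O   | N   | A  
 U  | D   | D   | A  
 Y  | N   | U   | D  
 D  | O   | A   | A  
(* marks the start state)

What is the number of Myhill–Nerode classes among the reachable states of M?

5

First remove the unreachable states {E}; 8 states remain.
Start with accepting vs non-accepting: {D,O,S,W,Y} | {A,N,U}.
Refine {D,O,S,W,Y} on symbol a: members go to different blocks, giving {O,S,Y} and {D,W}.
On input c, block {O,S,Y} splits into {S,Y} and {O}.
Split {A,N,U} by δ(·,a) → {A,N} and {U}.
Stable partition: {S,Y} | {A,N} | {D,W} | {O} | {U} — 5 equivalence classes.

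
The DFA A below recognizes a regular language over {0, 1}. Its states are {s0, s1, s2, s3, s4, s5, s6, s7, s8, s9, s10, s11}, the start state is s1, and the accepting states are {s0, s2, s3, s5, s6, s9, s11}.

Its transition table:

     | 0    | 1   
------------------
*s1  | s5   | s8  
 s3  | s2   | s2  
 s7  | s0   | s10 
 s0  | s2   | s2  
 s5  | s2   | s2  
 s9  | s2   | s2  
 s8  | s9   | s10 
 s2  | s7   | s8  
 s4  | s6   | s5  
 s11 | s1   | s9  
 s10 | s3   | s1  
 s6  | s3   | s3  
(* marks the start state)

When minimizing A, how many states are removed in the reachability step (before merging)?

3

BFS from s1 reaches {s0, s1, s2, s3, s5, s7, s8, s9, s10}; the 3 state(s) s4, s6, s11 are never visited.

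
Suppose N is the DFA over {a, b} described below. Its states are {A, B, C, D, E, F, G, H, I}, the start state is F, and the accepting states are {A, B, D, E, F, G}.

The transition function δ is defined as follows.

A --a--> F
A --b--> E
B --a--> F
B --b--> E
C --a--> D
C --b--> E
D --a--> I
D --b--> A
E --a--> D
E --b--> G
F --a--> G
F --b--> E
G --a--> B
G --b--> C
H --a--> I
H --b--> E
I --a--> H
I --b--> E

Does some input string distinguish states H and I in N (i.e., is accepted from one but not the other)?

No

P0 = {A,B,D,E,F,G} | {C,H,I}.
Refine {A,B,D,E,F,G} on symbol a: members go to different blocks, giving {A,B,E,F,G} and {D}.
Split {A,B,E,F,G} by δ(·,a) → {A,B,F,G} and {E}.
On input b, block {A,B,F,G} splits into {A,B,F} and {G}.
Split {A,B,F} by δ(·,a) → {A,B} and {F}.
Split {C,H,I} by δ(·,a) → {H,I} and {C}.
Stable partition: {A,B} | {H,I} | {D} | {E} | {G} | {F} | {C} — 7 equivalence classes.
H and I lie in the same block of the stable partition, so they are equivalent — no string distinguishes them.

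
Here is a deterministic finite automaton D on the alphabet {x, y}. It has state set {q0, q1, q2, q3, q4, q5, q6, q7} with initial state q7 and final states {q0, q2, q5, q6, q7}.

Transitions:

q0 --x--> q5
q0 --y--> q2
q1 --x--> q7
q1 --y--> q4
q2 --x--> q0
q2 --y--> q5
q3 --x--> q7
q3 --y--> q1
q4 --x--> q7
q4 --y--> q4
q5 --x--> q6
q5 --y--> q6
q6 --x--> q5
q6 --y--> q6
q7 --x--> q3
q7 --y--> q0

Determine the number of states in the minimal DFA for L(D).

Every state is reachable, so we keep all 8.
Initial partition by acceptance: {q0,q2,q5,q6,q7} | {q1,q3,q4}.
Split {q0,q2,q5,q6,q7} by δ(·,x) → {q0,q2,q5,q6} and {q7}.
The partition is now stable with 3 blocks: {q0,q2,q5,q6} | {q1,q3,q4} | {q7}.

3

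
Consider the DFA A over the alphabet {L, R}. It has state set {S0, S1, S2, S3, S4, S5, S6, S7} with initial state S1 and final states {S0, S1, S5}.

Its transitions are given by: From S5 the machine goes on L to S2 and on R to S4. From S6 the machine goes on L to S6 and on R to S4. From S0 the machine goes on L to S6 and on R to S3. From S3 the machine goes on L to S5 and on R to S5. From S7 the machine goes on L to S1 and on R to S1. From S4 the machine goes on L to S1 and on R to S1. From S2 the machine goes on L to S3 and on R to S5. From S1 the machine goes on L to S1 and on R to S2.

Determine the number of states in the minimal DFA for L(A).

5

Reachable states from the start: {S1,S2,S3,S4,S5}. Unreachable: {S0,S6,S7} — drop them.
Initial partition by acceptance: {S1,S5} | {S2,S3,S4}.
Refine {S1,S5} on symbol L: members go to different blocks, giving {S1} and {S5}.
Split {S2,S3,S4} by δ(·,L) → {S2} and {S3} and {S4}.
The partition is now stable with 5 blocks: {S1} | {S2} | {S5} | {S3} | {S4}.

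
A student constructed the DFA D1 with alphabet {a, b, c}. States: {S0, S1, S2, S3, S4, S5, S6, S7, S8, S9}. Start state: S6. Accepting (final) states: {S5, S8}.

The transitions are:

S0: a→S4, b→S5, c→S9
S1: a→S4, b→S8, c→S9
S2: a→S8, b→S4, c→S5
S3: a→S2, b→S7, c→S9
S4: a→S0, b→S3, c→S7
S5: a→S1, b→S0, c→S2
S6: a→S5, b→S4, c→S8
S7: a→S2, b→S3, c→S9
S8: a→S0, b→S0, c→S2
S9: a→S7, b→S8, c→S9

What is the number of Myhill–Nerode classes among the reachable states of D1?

All states are reachable from the start state.
Start with accepting vs non-accepting: {S5,S8} | {S0,S1,S2,S3,S4,S6,S7,S9}.
Refine {S0,S1,S2,S3,S4,S6,S7,S9} on symbol a: members go to different blocks, giving {S0,S1,S3,S4,S7,S9} and {S2,S6}.
Split {S0,S1,S3,S4,S7,S9} by δ(·,a) → {S0,S1,S4,S9} and {S3,S7}.
Refine {S0,S1,S4,S9} on symbol a: members go to different blocks, giving {S0,S1,S4} and {S9}.
On input b, block {S0,S1,S4} splits into {S0,S1} and {S4}.
The partition is now stable with 6 blocks: {S5,S8} | {S0,S1} | {S2,S6} | {S3,S7} | {S9} | {S4}.

6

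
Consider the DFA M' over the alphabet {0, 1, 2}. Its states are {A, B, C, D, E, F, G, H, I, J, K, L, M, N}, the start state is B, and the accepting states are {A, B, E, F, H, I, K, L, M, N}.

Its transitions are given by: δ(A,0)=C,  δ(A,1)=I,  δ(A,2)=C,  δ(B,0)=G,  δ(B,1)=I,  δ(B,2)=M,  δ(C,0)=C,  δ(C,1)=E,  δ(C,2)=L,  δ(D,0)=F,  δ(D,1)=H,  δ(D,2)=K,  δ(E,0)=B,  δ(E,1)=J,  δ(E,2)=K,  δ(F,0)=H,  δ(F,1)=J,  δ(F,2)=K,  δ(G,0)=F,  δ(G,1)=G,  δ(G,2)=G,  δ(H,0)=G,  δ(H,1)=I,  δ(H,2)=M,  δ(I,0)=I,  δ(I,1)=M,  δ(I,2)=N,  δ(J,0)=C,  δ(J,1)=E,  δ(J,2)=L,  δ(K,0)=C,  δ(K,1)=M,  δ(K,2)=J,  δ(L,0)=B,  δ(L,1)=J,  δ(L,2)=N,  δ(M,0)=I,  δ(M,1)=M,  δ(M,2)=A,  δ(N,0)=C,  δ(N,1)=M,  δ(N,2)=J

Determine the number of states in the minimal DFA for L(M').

6

First remove the unreachable states {D}; 13 states remain.
P0 = {A,B,E,F,H,I,K,L,M,N} | {C,G,J}.
On input 0, block {A,B,E,F,H,I,K,L,M,N} splits into {A,B,H,K,N} and {E,F,I,L,M}.
Split {A,B,H,K,N} by δ(·,2) → {A,K,N} and {B,H}.
On input 0, block {C,G,J} splits into {C,J} and {G}.
On input 0, block {E,F,I,L,M} splits into {E,F,L} and {I,M}.
The partition is now stable with 6 blocks: {A,K,N} | {C,J} | {E,F,L} | {B,H} | {G} | {I,M}.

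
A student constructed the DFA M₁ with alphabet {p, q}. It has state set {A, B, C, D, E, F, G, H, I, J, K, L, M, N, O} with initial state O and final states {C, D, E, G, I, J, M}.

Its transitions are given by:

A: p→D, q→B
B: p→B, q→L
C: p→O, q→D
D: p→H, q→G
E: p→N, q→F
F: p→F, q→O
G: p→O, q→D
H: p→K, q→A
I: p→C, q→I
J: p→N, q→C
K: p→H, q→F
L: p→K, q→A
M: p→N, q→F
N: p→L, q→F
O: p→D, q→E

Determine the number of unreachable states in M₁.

Starting at O and following transitions, the reachable set is {A, B, D, E, F, G, H, K, L, N, O}. That leaves C, I, J, M unreachable — 4 in total.

4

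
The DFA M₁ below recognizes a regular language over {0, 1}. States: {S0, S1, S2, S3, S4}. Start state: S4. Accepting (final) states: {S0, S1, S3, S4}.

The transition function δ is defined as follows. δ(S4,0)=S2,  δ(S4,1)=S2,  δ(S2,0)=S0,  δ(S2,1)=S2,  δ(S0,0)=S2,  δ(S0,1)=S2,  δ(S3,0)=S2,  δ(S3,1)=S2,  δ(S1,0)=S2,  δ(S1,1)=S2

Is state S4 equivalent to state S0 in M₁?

Reachable states from the start: {S0,S2,S4}. Unreachable: {S1,S3} — drop them.
Initial partition by acceptance: {S0,S4} | {S2}.
The partition is now stable with 2 blocks: {S0,S4} | {S2}.
S4 and S0 lie in the same block of the stable partition, so they are equivalent — no string distinguishes them.

Yes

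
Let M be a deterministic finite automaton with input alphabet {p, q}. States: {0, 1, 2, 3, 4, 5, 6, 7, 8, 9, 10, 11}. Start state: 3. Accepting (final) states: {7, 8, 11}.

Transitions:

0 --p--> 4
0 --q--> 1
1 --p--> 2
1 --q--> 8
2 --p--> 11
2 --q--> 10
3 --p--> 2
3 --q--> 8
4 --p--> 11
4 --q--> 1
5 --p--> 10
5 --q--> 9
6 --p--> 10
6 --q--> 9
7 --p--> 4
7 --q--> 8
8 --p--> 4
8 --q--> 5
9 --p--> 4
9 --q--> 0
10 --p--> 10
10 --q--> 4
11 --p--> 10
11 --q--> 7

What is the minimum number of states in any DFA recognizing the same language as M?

10

First remove the unreachable states {6}; 11 states remain.
Start with accepting vs non-accepting: {7,8,11} | {0,1,2,3,4,5,9,10}.
Split {7,8,11} by δ(·,q) → {7,11} and {8}.
Split {7,11} by δ(·,q) → {7} and {11}.
Split {0,1,2,3,4,5,9,10} by δ(·,p) → {0,1,3,5,9,10} and {2,4}.
Refine {0,1,3,5,9,10} on symbol p: members go to different blocks, giving {0,1,3,9} and {5,10}.
Refine {0,1,3,9} on symbol q: members go to different blocks, giving {0,9} and {1,3}.
On input q, block {0,9} splits into {0} and {9}.
On input q, block {2,4} splits into {2} and {4}.
On input q, block {5,10} splits into {5} and {10}.
The partition is now stable with 10 blocks: {7} | {0} | {8} | {11} | {2} | {5} | {1,3} | {9} | {4} | {10}.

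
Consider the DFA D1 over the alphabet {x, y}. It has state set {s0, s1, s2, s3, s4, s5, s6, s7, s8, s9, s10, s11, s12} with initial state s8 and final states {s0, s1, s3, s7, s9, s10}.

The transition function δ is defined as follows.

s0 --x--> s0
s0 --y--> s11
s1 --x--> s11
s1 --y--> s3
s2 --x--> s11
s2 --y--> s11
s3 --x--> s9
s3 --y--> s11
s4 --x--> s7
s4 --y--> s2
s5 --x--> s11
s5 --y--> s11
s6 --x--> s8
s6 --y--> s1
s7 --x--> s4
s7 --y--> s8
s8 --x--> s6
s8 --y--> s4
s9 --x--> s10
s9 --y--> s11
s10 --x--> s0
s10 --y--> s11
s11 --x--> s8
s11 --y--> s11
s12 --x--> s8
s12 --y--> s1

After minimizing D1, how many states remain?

First remove the unreachable states {s5,s12}; 11 states remain.
Initial partition by acceptance: {s0,s1,s3,s7,s9,s10} | {s2,s4,s6,s8,s11}.
Split {s0,s1,s3,s7,s9,s10} by δ(·,x) → {s0,s3,s9,s10} and {s1,s7}.
Split {s2,s4,s6,s8,s11} by δ(·,x) → {s2,s6,s8,s11} and {s4}.
On input y, block {s2,s6,s8,s11} splits into {s2,s11} and {s6} and {s8}.
Refine {s2,s11} on symbol x: members go to different blocks, giving {s2} and {s11}.
On input x, block {s1,s7} splits into {s1} and {s7}.
Stable partition: {s0,s3,s9,s10} | {s2} | {s1} | {s4} | {s6} | {s8} | {s11} | {s7} — 8 equivalence classes.

8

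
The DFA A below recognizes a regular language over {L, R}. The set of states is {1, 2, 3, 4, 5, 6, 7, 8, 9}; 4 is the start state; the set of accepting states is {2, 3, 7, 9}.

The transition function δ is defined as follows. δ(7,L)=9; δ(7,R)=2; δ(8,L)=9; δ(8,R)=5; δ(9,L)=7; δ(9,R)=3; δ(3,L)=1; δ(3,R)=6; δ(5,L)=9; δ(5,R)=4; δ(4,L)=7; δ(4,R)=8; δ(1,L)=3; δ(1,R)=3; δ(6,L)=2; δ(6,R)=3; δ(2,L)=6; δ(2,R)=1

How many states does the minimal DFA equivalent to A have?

4

Every state is reachable, so we keep all 9.
Initial partition by acceptance: {2,3,7,9} | {1,4,5,6,8}.
On input L, block {2,3,7,9} splits into {2,3} and {7,9}.
Refine {1,4,5,6,8} on symbol L: members go to different blocks, giving {4,5,8} and {1,6}.
The partition is now stable with 4 blocks: {2,3} | {4,5,8} | {7,9} | {1,6}.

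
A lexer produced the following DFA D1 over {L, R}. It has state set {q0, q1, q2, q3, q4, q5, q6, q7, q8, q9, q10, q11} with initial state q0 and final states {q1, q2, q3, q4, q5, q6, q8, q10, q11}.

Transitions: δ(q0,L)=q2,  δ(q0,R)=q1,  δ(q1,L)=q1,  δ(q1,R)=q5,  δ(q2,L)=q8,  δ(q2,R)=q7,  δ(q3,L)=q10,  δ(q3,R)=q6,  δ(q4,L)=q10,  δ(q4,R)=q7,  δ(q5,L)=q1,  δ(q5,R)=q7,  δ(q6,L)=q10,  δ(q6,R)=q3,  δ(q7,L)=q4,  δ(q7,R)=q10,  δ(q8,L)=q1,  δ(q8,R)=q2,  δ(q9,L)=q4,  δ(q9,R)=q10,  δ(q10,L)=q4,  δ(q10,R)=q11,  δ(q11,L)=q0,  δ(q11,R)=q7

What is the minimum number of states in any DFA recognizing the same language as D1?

7

First remove the unreachable states {q3,q6,q9}; 9 states remain.
Initial partition by acceptance: {q1,q2,q4,q5,q8,q10,q11} | {q0,q7}.
Split {q1,q2,q4,q5,q8,q10,q11} by δ(·,L) → {q1,q2,q4,q5,q8,q10} and {q11}.
Refine {q1,q2,q4,q5,q8,q10} on symbol R: members go to different blocks, giving {q2,q4,q5} and {q1,q8} and {q10}.
Split {q2,q4,q5} by δ(·,L) → {q2,q5} and {q4}.
Refine {q0,q7} on symbol L: members go to different blocks, giving {q0} and {q7}.
Stable partition: {q2,q5} | {q0} | {q11} | {q1,q8} | {q10} | {q4} | {q7} — 7 equivalence classes.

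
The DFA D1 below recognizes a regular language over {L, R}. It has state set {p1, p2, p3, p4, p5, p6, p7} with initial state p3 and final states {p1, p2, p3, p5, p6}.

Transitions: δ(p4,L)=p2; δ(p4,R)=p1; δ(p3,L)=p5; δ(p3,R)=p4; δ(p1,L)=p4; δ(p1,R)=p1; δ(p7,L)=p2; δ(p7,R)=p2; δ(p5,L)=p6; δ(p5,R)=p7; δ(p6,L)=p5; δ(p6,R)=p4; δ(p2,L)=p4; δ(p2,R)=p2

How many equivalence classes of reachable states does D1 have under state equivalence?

Initial partition by acceptance: {p1,p2,p3,p5,p6} | {p4,p7}.
On input L, block {p1,p2,p3,p5,p6} splits into {p3,p5,p6} and {p1,p2}.
No further refinement is possible. Final partition (3 blocks): {p3,p5,p6} | {p4,p7} | {p1,p2}.

3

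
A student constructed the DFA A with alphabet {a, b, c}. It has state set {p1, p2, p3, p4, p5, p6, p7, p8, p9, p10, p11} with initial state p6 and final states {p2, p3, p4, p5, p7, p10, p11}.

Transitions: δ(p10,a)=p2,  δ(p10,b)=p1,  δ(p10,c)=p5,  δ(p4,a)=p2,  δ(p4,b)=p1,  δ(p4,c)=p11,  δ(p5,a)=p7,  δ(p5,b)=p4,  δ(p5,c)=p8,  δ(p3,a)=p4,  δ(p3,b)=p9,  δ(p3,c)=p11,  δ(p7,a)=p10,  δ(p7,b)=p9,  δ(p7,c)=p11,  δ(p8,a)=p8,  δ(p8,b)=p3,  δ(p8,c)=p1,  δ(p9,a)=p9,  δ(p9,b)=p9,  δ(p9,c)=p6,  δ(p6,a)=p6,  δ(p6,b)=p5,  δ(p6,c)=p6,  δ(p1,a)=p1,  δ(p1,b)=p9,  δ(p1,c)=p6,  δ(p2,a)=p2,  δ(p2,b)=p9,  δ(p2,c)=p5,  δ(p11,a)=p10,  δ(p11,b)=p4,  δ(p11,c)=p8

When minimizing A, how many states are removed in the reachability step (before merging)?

Every one of the 11 states is reachable from p6.

0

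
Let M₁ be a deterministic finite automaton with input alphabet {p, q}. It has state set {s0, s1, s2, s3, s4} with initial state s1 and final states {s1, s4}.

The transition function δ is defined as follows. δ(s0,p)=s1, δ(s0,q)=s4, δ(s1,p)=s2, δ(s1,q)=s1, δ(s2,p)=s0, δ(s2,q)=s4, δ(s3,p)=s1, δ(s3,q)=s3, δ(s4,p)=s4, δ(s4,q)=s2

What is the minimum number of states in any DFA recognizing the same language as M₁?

4

States {s3} cannot be reached from the start state, so discard them.
Initial partition by acceptance: {s1,s4} | {s0,s2}.
On input p, block {s1,s4} splits into {s1} and {s4}.
Refine {s0,s2} on symbol p: members go to different blocks, giving {s0} and {s2}.
No further refinement is possible. Final partition (4 blocks): {s1} | {s0} | {s4} | {s2}.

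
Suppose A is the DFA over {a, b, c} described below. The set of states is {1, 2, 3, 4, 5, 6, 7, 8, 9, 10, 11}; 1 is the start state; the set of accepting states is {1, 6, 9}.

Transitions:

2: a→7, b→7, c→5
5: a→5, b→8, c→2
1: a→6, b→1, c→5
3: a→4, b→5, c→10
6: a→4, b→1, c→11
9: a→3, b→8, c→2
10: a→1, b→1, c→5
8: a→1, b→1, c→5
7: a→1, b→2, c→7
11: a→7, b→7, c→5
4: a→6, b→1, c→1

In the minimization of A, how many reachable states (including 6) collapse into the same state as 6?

1

States {3,9,10} cannot be reached from the start state, so discard them.
Initial partition by acceptance: {1,6} | {2,4,5,7,8,11}.
Split {1,6} by δ(·,a) → {1} and {6}.
Refine {2,4,5,7,8,11} on symbol a: members go to different blocks, giving {2,5,11} and {7,8} and {4}.
Refine {2,5,11} on symbol a: members go to different blocks, giving {2,11} and {5}.
Refine {7,8} on symbol b: members go to different blocks, giving {7} and {8}.
No further refinement is possible. Final partition (7 blocks): {1} | {2,11} | {6} | {7} | {4} | {5} | {8}.
The equivalence class containing 6 is {6}, of size 1.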